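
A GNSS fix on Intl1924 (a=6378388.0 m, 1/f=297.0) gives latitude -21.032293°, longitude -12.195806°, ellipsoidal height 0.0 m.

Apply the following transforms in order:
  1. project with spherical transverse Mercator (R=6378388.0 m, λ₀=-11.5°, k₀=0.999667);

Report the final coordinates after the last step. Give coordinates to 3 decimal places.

start: φ=-21.032293°, λ=-12.195806°, h=0.000 m
→ tm (R=6378388.0, λ₀=-11.5°): E=-72276.5559, N=-2340774.1119

E=-72276.556 m, N=-2340774.112 m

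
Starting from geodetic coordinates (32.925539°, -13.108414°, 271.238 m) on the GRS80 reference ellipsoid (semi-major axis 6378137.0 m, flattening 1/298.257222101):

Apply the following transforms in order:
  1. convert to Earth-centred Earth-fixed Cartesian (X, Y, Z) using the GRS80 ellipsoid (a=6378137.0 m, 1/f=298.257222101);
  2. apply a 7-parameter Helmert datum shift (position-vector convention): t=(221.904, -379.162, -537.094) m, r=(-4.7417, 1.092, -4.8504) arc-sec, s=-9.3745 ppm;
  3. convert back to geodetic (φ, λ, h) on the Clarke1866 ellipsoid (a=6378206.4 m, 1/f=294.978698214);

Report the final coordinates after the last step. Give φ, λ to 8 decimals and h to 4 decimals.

φ=32.92195294°, λ=-13.11230174°, h=173.9008 m

start: φ=32.925539°, λ=-13.108414°, h=271.238 m
→ ECEF (a=6378137.000, f=1/298.257222101): X=5219549.2755, Y=-1215435.2016, Z=3447177.4037
→ Helmert 7p (PV): X=5219711.9174, Y=-1215846.4638, Z=3446608.3019
→ geod (Bowring, a=6378206.400): φ=32.92195294°, λ=-13.11230174°, h=173.9008 m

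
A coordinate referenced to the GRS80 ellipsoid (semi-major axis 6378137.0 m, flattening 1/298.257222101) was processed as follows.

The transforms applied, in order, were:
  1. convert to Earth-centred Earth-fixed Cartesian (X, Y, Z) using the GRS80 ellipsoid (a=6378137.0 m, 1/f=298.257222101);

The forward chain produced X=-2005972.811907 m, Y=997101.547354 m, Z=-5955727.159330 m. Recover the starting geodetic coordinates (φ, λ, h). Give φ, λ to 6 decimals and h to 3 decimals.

φ=-69.513696°, λ=153.569576°, h=3691.889 m

start: X=-2005972.8119, Y=997101.5474, Z=-5955727.1593 m
→ geod (Bowring, a=6378137.000): φ=-69.51369600°, λ=153.56957600°, h=3691.8890 m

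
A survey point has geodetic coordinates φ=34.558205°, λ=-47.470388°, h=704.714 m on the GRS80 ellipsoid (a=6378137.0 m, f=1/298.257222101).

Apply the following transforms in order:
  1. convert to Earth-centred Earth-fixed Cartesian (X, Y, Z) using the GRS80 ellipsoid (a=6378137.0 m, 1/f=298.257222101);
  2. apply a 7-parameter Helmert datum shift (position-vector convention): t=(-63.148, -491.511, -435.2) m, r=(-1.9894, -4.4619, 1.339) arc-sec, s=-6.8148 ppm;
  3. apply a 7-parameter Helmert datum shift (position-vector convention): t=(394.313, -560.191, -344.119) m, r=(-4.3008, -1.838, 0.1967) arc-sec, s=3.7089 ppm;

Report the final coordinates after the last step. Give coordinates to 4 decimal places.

start: φ=34.558205°, λ=-47.470388°, h=704.714 m
→ ECEF (a=6378137.000, f=1/298.257222101): X=3554907.8856, Y=-3875478.0859, Z=3598011.0408
→ Helmert 7p (PV): X=3554767.8384, Y=-3875885.4070, Z=3597665.5983
→ Helmert 7p (PV): X=3555146.9734, Y=-3876381.5686, Z=3597447.3148

X=3555146.9734 m, Y=-3876381.5686 m, Z=3597447.3148 m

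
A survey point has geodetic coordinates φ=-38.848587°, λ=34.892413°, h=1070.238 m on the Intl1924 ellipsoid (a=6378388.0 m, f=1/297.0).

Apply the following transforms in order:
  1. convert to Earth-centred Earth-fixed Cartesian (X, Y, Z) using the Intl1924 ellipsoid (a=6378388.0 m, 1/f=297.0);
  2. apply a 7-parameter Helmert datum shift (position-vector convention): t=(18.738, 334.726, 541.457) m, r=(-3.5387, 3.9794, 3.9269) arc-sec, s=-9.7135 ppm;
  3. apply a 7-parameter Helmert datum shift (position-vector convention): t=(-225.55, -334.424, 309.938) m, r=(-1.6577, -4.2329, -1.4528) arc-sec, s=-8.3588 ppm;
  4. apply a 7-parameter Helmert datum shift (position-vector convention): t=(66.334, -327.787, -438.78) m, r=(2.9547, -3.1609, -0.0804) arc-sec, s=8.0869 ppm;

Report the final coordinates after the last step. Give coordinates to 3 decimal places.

start: φ=-38.848587°, λ=34.892413°, h=1070.238 m
→ ECEF (a=6378388.000, f=1/297.0): X=4080587.5949, Y=2845854.1026, Z=-3979976.8263
→ Helmert 7p (PV): X=4080435.7332, Y=2846170.5913, Z=-3979524.2578
→ Helmert 7p (PV): X=4080277.7880, Y=2845751.6547, Z=-3979120.1928
→ Helmert 7p (PV): X=4080439.2065, Y=2845502.2911, Z=-3979487.8578

X=4080439.206 m, Y=2845502.291 m, Z=-3979487.858 m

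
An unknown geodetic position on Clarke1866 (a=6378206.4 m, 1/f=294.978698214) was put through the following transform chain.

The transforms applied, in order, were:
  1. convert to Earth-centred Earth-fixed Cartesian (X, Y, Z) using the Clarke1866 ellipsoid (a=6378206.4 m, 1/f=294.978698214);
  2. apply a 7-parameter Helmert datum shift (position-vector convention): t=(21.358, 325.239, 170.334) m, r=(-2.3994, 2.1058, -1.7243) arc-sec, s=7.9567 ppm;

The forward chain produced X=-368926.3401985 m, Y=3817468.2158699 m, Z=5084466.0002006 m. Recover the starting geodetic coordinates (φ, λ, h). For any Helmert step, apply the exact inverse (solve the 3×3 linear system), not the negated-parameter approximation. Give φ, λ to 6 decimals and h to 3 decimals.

φ=53.161236°, λ=95.522136°, h=3969.746 m

start: X=-368926.3402, Y=3817468.2159, Z=5084466.0002 m
→ Helmert⁻¹: X=-369028.5784, Y=3817050.3766, Z=5084295.8471
→ geod (Bowring, a=6378206.400): φ=53.16123600°, λ=95.52213600°, h=3969.7460 m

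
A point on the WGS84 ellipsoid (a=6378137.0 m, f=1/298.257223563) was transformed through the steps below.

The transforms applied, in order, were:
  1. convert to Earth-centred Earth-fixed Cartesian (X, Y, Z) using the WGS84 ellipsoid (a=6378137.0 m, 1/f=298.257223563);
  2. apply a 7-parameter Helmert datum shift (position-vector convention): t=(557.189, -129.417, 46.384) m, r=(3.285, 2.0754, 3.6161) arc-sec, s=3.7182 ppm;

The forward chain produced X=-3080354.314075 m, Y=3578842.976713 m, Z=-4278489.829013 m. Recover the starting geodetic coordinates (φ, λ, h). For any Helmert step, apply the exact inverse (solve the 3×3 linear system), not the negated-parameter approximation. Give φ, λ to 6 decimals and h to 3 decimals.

start: X=-3080354.3141, Y=3578842.9767, Z=-4278489.8290 m
→ Helmert⁻¹: X=-3080794.2533, Y=3578944.9552, Z=-4278608.3018
→ geod (Bowring, a=6378137.000): φ=-42.36936300°, λ=130.72222300°, h=3863.5180 m

φ=-42.369363°, λ=130.722223°, h=3863.518 m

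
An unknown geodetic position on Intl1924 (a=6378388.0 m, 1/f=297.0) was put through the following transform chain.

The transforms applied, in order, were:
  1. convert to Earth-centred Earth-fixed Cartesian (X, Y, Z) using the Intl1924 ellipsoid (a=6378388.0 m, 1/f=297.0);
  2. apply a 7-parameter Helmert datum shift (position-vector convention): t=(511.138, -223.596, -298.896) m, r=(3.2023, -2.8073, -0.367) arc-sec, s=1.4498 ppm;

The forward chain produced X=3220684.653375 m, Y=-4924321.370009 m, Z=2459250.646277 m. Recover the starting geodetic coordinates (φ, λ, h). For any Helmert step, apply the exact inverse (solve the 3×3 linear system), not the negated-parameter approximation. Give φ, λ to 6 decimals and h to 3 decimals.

start: X=3220684.6534, Y=-4924321.3700, Z=2459250.6463 m
→ Helmert⁻¹: X=3220211.0833, Y=-4924046.7200, Z=2459578.5955
→ geod (Bowring, a=6378388.000): φ=22.82490600°, λ=-56.81625500°, h=1773.0610 m

φ=22.824906°, λ=-56.816255°, h=1773.061 m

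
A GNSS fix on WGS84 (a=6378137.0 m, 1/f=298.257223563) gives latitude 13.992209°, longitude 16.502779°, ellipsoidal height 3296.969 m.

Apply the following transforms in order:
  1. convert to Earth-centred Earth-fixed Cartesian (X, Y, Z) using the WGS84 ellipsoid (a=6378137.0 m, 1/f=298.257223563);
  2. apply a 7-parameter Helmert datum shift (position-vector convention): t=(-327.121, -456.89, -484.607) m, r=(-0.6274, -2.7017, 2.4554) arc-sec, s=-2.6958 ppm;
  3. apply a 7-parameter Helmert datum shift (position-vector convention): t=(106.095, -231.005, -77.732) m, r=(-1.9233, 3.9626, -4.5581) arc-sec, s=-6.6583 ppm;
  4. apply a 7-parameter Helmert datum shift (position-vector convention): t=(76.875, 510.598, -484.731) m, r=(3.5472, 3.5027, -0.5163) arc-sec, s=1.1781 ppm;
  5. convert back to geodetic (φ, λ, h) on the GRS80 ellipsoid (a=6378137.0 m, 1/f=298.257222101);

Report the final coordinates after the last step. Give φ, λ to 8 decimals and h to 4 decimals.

start: φ=13.992209°, λ=16.502779°, h=3296.969 m
→ ECEF (a=6378137.000, f=1/298.257223563): X=5938172.3675, Y=1759280.0839, Z=1532942.6037
→ Helmert 7p (PV): X=5937788.2170, Y=1758893.8025, Z=1532526.2922
→ Helmert 7p (PV): X=5937923.0863, Y=1758534.1620, Z=1532307.8841
→ Helmert 7p (PV): X=5938037.3795, Y=1759005.6169, Z=1531754.3651
→ geod (Bowring, a=6378137.000): φ=13.98224554°, λ=16.50069910°, h=2808.5254 m

φ=13.98224554°, λ=16.50069910°, h=2808.5254 m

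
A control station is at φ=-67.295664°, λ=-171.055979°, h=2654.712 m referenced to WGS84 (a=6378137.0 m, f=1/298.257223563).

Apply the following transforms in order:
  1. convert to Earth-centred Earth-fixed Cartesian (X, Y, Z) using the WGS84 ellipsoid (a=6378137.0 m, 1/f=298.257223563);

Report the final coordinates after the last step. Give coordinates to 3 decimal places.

X=-2439842.274 m, Y=-383989.863 m, Z=-5863667.780 m

start: φ=-67.295664°, λ=-171.055979°, h=2654.712 m
→ ECEF (a=6378137.000, f=1/298.257223563): X=-2439842.2741, Y=-383989.8625, Z=-5863667.7799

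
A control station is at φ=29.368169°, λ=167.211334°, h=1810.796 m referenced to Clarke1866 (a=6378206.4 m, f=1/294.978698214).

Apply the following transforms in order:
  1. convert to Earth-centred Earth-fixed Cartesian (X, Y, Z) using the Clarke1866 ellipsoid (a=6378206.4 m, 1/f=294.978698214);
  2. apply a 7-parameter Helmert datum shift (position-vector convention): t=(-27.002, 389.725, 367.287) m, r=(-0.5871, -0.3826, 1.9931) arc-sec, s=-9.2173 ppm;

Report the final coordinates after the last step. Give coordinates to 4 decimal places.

start: φ=29.368169°, λ=167.211334°, h=1810.796 m
→ ECEF (a=6378206.400, f=1/294.978698214): X=-5426587.3880, Y=1231761.5833, Z=3110245.5345
→ Helmert 7p (PV): X=-5426582.0428, Y=1232096.3719, Z=3110570.5818

X=-5426582.0428 m, Y=1232096.3719 m, Z=3110570.5818 m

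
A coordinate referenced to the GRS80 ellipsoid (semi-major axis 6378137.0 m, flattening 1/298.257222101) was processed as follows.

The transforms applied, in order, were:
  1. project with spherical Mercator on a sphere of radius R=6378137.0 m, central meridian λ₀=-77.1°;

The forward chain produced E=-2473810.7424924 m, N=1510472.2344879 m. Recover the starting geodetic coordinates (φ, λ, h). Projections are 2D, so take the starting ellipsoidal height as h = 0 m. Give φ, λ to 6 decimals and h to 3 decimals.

φ=13.443721°, λ=-99.322620°, h=0.000 m

start: E=-2473810.7425, N=1510472.2345 m
→ merc⁻¹: φ=13.44372100°, λ=-99.32262000°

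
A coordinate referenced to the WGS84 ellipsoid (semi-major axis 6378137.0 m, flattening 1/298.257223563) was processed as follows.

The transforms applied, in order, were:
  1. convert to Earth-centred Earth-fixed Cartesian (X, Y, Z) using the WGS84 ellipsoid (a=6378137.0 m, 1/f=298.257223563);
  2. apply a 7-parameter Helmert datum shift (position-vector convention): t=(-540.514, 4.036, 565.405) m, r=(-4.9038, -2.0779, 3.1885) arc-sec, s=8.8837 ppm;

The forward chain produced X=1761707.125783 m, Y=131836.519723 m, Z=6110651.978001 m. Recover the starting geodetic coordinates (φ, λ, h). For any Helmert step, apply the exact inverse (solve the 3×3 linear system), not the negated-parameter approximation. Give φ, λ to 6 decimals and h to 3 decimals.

φ=73.970883°, λ=4.272556°, h=2055.411 m

start: X=1761707.1258, Y=131836.5197, Z=6110651.9780 m
→ Helmert⁻¹: X=1762295.5718, Y=131658.8092, Z=6110017.6701
→ geod (Bowring, a=6378137.000): φ=73.97088300°, λ=4.27255600°, h=2055.4110 m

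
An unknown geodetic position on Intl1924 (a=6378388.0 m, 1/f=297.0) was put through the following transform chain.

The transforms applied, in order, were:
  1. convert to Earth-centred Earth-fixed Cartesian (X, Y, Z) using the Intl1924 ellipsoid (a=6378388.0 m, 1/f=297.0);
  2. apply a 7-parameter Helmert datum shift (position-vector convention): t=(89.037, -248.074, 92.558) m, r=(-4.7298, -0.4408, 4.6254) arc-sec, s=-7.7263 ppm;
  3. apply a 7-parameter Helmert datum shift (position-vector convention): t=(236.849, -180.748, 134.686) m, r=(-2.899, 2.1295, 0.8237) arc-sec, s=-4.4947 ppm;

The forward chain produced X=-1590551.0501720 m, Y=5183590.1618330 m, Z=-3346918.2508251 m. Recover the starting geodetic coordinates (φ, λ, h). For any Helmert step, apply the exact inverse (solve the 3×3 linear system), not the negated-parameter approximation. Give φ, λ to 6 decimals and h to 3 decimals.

start: X=-1590551.0502, Y=5183590.1618, Z=-3346918.2508 m
→ Helmert⁻¹: X=-1590739.7932, Y=5183847.6033, Z=-3347011.5462
→ Helmert⁻¹: X=-1590732.0197, Y=5184248.1523, Z=-3347007.6871
→ geod (Bowring, a=6378388.000): φ=-31.85626100°, λ=107.05808100°, h=102.1550 m

φ=-31.856261°, λ=107.058081°, h=102.155 m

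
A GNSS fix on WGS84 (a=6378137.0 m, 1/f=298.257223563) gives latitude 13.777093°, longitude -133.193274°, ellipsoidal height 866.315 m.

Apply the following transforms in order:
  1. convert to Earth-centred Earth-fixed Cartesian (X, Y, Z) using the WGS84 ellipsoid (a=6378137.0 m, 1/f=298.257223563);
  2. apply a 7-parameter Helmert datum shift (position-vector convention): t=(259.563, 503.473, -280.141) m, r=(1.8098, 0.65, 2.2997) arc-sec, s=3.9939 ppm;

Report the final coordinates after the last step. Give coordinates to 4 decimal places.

start: φ=13.777093°, λ=-133.193274°, h=866.315 m
→ ECEF (a=6378137.000, f=1/298.257223563): X=-4241370.5045, Y=-4517663.4867, Z=1509247.1136
→ Helmert 7p (PV): X=-4241072.7562, Y=-4517238.5875, Z=1508946.7274

X=-4241072.7562 m, Y=-4517238.5875 m, Z=1508946.7274 m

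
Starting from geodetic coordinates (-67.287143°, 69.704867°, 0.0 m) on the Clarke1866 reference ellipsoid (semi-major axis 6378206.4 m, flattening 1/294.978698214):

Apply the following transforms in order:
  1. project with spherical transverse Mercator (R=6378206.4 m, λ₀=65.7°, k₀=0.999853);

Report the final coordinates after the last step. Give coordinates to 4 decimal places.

E=172014.9811 m, N=-7494899.3920 m

start: φ=-67.287143°, λ=69.704867°, h=0.000 m
→ tm (R=6378206.4, λ₀=65.7°): E=172014.9811, N=-7494899.3920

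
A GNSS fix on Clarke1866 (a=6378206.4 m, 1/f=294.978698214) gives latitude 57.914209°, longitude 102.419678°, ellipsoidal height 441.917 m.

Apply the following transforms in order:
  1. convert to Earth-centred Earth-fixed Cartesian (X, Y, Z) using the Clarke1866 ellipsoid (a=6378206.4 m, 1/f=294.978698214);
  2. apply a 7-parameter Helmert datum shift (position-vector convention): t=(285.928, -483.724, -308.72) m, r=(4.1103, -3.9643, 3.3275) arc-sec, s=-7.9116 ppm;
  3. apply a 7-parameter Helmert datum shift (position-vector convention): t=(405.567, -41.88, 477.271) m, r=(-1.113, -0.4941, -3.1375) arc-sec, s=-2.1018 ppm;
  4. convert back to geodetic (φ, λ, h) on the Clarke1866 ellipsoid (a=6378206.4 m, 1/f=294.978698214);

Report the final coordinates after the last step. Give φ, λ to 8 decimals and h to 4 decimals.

φ=57.92059545°, λ=102.41244414°, h=169.5895 m

start: φ=57.914209°, λ=102.419678°, h=441.917 m
→ ECEF (a=6378206.400, f=1/294.978698214): X=-730493.2867, Y=3317041.6312, Z=5380842.9448
→ Helmert 7p (PV): X=-730358.5061, Y=3316412.6549, Z=5380543.7133
→ Helmert 7p (PV): X=-729913.8470, Y=3316403.9472, Z=5380990.0307
→ geod (Bowring, a=6378206.400): φ=57.92059545°, λ=102.41244414°, h=169.5895 m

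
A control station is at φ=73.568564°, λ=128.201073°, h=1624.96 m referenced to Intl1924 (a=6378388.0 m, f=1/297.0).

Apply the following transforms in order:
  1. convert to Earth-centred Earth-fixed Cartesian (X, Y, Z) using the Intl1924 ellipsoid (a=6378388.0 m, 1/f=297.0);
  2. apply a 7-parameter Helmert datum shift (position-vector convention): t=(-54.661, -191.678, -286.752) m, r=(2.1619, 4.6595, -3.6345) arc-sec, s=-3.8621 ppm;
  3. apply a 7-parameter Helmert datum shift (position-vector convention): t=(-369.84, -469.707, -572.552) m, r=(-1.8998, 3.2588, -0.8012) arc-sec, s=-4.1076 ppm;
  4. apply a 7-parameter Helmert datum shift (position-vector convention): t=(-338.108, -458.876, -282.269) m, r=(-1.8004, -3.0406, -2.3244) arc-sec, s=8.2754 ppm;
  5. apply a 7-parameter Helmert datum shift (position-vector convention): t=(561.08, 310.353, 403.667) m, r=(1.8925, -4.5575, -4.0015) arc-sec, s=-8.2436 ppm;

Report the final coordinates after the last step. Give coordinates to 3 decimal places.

X=-1119643.611 m, Y=1421846.724 m, Z=6096414.932 m

start: φ=73.568564°, λ=128.201073°, h=1624.960 m
→ ECEF (a=6378388.000, f=1/297.0): X=-1119534.6646, Y=1422619.9671, Z=6097197.0715
→ Helmert 7p (PV): X=-1119422.2001, Y=1422378.6159, Z=6096926.9722
→ Helmert 7p (PV): X=-1119685.5914, Y=1421963.5700, Z=6096333.9615
→ Helmert 7p (PV): X=-1120106.8093, Y=1421582.2920, Z=6096073.2246
→ Helmert 7p (PV): X=-1119643.6113, Y=1421846.7241, Z=6096414.9321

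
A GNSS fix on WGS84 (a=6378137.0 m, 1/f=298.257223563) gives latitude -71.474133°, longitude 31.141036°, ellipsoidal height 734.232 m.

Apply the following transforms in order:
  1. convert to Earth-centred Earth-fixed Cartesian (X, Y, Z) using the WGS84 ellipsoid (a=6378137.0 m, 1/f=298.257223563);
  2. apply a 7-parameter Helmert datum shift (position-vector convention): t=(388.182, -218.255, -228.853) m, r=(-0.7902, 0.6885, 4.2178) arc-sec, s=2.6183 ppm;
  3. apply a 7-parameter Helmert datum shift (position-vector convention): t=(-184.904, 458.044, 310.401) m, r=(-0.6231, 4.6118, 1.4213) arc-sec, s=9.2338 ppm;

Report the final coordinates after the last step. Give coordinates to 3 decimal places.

start: φ=-71.474133°, λ=31.141036°, h=734.232 m
→ ECEF (a=6378137.000, f=1/298.257223563): X=1739954.9382, Y=1051308.3174, Z=-6025994.1470
→ Helmert 7p (PV): X=1740306.0638, Y=1051105.3090, Z=-6026248.6133
→ Helmert 7p (PV): X=1739995.2466, Y=1051566.8459, Z=-6026035.9440

X=1739995.247 m, Y=1051566.846 m, Z=-6026035.944 m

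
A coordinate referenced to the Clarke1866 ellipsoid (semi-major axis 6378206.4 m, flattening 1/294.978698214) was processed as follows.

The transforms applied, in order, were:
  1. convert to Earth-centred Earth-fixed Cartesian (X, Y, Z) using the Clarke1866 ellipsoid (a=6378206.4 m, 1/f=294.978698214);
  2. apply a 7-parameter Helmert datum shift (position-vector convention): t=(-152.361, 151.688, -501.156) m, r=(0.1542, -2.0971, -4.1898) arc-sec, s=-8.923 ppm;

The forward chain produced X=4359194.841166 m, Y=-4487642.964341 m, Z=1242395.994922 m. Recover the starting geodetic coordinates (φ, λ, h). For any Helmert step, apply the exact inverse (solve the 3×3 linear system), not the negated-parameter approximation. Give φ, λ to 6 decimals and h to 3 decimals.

start: X=4359194.8412, Y=-4487642.9643, Z=1242395.9949 m
→ Helmert⁻¹: X=4359489.8956, Y=-4487745.2150, Z=1242867.2733
→ geod (Bowring, a=6378206.400): φ=11.31007100°, λ=-45.83053900°, h=1468.5770 m

φ=11.310071°, λ=-45.830539°, h=1468.577 m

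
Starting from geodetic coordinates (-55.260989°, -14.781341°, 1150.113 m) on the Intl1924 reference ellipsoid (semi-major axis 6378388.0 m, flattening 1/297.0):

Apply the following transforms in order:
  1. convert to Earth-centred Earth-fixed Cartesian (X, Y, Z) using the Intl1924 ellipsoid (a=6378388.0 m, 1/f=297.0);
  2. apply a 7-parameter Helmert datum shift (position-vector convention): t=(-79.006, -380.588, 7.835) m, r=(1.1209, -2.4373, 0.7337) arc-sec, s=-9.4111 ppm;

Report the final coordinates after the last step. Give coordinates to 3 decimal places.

X=3522962.800 m, Y=-929923.043 m, Z=-5218952.812 m

start: φ=-55.260989°, λ=-14.781341°, h=1150.113 m
→ ECEF (a=6378388.000, f=1/297.0): X=3523009.9850, Y=-929592.0968, Z=-5219046.3407
→ Helmert 7p (PV): X=3522962.7998, Y=-929923.0434, Z=-5218952.8116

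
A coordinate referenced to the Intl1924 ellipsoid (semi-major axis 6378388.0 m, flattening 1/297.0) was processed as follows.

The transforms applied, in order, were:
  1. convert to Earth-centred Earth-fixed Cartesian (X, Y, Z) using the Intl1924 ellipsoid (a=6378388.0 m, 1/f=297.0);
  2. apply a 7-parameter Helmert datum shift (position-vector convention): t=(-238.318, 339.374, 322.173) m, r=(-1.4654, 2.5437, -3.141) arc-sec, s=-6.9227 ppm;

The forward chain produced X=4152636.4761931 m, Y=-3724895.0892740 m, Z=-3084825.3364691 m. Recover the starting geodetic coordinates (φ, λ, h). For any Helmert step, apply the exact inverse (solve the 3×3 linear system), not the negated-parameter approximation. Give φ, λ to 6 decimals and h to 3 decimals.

φ=-29.106532°, λ=-41.891613°, h=1803.267 m

start: X=4152636.4762, Y=-3724895.0893, Z=-3084825.3365 m
→ Helmert⁻¹: X=4152998.3171, Y=-3725175.0920, Z=-3085144.1169
→ geod (Bowring, a=6378388.000): φ=-29.10653200°, λ=-41.89161300°, h=1803.2670 m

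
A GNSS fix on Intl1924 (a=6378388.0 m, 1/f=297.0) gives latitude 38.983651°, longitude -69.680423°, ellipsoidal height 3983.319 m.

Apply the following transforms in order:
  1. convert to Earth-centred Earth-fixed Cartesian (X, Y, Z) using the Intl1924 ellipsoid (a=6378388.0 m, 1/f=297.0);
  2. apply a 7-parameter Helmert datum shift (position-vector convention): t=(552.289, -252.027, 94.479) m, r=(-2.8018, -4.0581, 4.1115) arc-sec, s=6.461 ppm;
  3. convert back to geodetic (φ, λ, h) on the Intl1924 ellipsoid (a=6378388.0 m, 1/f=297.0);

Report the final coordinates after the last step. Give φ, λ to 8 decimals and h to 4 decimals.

φ=38.98300916°, λ=-69.67494983°, h=4417.1619 m

start: φ=38.983651°, λ=-69.680423°, h=3983.319 m
→ ECEF (a=6378388.000, f=1/297.0): X=1725094.9659, Y=-4658645.0910, Z=3993478.0364
→ Helmert 7p (PV): X=1725672.6935, Y=-4658838.5850, Z=3993695.5385
→ geod (Bowring, a=6378388.000): φ=38.98300916°, λ=-69.67494983°, h=4417.1619 m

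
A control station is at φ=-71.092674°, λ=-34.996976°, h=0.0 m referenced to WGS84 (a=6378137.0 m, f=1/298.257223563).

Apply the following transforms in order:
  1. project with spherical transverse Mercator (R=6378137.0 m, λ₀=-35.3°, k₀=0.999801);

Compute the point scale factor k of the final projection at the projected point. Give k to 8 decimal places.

0.99980247

start: φ=-71.092674°, λ=-34.996976°, h=0.000 m
→ into tm (λ₀=-35.3°): φ=-71.09267400°, λ−λ₀=0.30302400°
scale k = 0.99980247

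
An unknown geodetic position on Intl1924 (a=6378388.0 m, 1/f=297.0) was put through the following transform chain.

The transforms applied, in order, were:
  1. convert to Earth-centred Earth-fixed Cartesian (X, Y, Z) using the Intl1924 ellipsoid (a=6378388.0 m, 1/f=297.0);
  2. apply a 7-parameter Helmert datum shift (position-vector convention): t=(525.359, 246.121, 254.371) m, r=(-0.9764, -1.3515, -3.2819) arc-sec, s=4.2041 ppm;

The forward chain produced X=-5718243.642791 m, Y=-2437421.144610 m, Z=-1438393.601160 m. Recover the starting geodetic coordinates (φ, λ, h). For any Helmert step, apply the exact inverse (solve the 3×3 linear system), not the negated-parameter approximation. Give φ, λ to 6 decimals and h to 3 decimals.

φ=-13.114826°, λ=-156.912697°, h=3610.571 m

start: X=-5718243.6428, Y=-2437421.1446, Z=-1438393.6012 m
→ Helmert⁻¹: X=-5718715.5987, Y=-2437741.1985, Z=-1438615.9931
→ geod (Bowring, a=6378388.000): φ=-13.11482600°, λ=-156.91269700°, h=3610.5710 m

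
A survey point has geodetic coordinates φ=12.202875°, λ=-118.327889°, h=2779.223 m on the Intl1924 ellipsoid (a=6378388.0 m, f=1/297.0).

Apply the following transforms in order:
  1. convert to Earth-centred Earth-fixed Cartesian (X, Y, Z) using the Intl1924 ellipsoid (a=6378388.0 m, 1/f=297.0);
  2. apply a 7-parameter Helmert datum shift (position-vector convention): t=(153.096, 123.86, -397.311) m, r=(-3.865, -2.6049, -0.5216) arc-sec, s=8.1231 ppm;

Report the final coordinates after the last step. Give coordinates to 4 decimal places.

start: φ=12.202875°, λ=-118.327889°, h=2779.223 m
→ ECEF (a=6378388.000, f=1/297.0): X=-2959998.8556, Y=-5490909.8555, Z=1339949.3210
→ Helmert 7p (PV): X=-2959900.6117, Y=-5490798.0052, Z=1339628.4025

X=-2959900.6117 m, Y=-5490798.0052 m, Z=1339628.4025 m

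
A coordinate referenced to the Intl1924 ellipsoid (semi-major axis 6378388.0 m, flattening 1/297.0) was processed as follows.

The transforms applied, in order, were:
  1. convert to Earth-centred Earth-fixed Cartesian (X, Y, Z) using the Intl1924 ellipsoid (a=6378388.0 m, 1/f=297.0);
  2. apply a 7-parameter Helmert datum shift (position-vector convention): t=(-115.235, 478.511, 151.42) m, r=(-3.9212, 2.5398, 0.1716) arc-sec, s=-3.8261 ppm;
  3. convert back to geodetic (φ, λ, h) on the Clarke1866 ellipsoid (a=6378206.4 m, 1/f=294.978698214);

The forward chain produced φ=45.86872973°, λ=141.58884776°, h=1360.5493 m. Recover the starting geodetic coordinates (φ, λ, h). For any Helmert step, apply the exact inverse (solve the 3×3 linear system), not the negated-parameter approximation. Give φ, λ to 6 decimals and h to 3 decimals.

φ=45.869089°, λ=141.594029°, h=749.432 m

start: φ=45.868730°, λ=141.588848°, h=1360.549 m
→ ECEF (a=6378206.400, f=1/294.978698214): X=-3486807.9533, Y=2764715.1329, Z=4555872.8923
→ Helmert⁻¹: X=-3486759.8555, Y=2764163.4919, Z=4555748.5177
→ geod (Bowring, a=6378388.000): φ=45.86908900°, λ=141.59402900°, h=749.4320 m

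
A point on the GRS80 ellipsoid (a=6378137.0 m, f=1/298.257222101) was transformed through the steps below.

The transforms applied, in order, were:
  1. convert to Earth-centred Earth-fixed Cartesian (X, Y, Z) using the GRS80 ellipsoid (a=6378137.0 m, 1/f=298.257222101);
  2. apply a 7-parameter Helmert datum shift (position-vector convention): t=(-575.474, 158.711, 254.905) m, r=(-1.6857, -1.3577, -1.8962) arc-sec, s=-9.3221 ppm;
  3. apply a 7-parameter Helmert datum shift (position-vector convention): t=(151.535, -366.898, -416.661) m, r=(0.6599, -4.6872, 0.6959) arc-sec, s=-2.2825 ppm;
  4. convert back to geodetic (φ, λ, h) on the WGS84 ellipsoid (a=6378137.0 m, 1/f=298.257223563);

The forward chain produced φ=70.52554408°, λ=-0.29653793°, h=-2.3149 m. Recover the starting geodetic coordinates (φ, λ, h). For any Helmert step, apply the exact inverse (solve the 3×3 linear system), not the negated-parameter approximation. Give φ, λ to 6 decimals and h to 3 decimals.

start: φ=70.525544°, λ=-0.296538°, h=-2.315 m
→ ECEF (a=6378137.000, f=1/298.257223563): X=2132710.5925, Y=-11038.0771, Z=5990838.3514
→ Helmert⁻¹: X=2132700.0348, Y=-10659.2312, Z=5991220.2577
→ Helmert⁻¹: X=2133334.9300, Y=-10847.3927, Z=5991007.0707
→ geod (Bowring, a=6378137.000): φ=70.52078100°, λ=-0.29133000°, h=364.5910 m

φ=70.520781°, λ=-0.291330°, h=364.591 m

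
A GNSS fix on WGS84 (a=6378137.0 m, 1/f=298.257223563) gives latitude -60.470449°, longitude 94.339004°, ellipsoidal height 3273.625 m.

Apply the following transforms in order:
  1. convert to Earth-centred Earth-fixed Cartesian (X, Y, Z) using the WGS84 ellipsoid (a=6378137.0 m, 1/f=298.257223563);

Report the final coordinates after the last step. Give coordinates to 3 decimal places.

X=-238564.697 m, Y=3144180.115 m, Z=-5529346.702 m

start: φ=-60.470449°, λ=94.339004°, h=3273.625 m
→ ECEF (a=6378137.000, f=1/298.257223563): X=-238564.6969, Y=3144180.1150, Z=-5529346.7021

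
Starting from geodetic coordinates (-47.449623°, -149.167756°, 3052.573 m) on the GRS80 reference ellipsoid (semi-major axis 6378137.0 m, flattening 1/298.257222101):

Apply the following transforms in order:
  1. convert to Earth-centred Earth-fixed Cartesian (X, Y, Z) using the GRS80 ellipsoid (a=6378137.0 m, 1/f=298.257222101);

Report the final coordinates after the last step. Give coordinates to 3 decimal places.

start: φ=-47.449623°, λ=-149.167756°, h=3052.573 m
→ ECEF (a=6378137.000, f=1/298.257222101): X=-3712089.2447, Y=-2215681.6410, Z=-4677960.7832

X=-3712089.245 m, Y=-2215681.641 m, Z=-4677960.783 m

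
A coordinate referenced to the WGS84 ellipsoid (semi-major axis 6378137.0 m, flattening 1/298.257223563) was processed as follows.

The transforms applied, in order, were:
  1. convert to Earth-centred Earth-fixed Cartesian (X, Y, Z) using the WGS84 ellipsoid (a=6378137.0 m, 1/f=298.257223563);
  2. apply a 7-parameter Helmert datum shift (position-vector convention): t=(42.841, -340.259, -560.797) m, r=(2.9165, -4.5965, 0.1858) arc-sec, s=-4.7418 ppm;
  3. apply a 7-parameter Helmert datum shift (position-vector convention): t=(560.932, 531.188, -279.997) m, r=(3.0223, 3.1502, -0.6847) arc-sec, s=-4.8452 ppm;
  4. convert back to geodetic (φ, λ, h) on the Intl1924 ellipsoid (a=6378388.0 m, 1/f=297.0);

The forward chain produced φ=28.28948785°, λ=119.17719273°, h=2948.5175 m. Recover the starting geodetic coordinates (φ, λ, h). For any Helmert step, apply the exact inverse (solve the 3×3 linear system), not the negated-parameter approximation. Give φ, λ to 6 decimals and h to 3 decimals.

start: φ=28.289488°, λ=119.177193°, h=2948.517 m
→ ECEF (a=6378388.000, f=1/297.0): X=-2741486.7341, Y=4909901.2811, Z=3006233.0541
→ Helmert⁻¹: X=-2742123.1647, Y=4909428.8291, Z=3006413.8034
→ Helmert⁻¹: X=-2742107.5769, Y=4909837.3569, Z=3006980.5423
→ geod (Bowring, a=6378137.000): φ=28.29368200°, λ=119.18303300°, h=3750.7180 m

φ=28.293682°, λ=119.183033°, h=3750.718 m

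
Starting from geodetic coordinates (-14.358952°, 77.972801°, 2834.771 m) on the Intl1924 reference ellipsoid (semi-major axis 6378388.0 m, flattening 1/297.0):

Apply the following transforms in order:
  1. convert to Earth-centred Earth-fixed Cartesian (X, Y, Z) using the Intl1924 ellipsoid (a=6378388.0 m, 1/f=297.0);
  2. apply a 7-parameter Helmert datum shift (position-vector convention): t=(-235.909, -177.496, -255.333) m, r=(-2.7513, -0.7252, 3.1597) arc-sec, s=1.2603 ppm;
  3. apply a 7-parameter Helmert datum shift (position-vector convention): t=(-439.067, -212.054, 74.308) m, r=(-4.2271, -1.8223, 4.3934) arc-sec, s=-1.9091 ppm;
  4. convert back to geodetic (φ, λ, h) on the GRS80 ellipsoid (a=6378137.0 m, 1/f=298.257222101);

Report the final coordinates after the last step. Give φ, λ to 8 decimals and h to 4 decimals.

start: φ=-14.358952°, λ=77.972801°, h=2834.771 m
→ ECEF (a=6378388.000, f=1/297.0): X=1288421.7806, Y=6047430.2751, Z=-1572208.0321
→ Helmert 7p (PV): X=1288100.3845, Y=6047259.1664, Z=-1572541.4815
→ Helmert 7p (PV): X=1287543.9462, Y=6047030.7769, Z=-1572576.7210
→ geod (Bowring, a=6378137.000): φ=-14.36306850°, λ=77.97998610°, h=2615.9379 m

φ=-14.36306850°, λ=77.97998610°, h=2615.9379 m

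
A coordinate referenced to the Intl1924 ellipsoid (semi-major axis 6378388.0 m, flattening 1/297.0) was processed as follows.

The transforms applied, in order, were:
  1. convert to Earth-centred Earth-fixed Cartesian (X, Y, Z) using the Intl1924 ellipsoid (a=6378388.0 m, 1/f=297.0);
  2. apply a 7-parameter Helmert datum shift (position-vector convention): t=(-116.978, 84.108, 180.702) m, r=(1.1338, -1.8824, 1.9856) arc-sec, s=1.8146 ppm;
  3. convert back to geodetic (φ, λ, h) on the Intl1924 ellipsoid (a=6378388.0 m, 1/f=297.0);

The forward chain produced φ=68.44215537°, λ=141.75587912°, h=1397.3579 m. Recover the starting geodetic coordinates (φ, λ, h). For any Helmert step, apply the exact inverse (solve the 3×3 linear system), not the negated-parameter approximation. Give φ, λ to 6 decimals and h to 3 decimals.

start: φ=68.442155°, λ=141.755879°, h=1397.358 m
→ ECEF (a=6378388.000, f=1/297.0): X=-1846456.7963, Y=1455321.9797, Z=5910827.6050
→ Helmert⁻¹: X=-1846268.5174, Y=1455285.4938, Z=5910645.0274
→ geod (Bowring, a=6378388.000): φ=68.44297500°, λ=141.75373700°, h=1164.9210 m

φ=68.442975°, λ=141.753737°, h=1164.921 m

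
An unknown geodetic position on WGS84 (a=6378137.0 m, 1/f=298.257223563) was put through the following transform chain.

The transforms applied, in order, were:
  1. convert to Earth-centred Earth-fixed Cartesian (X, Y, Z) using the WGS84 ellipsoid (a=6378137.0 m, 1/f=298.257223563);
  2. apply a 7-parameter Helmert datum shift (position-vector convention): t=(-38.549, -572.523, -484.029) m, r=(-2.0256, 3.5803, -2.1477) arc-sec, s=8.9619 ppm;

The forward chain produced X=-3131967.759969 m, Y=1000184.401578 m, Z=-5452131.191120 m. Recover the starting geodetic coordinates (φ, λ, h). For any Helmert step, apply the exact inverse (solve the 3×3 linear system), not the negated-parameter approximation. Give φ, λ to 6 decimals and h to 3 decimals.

φ=-59.076088°, λ=162.278773°, h=3900.514 m

start: X=-3131967.7600, Y=1000184.4016, Z=-5452131.1911 m
→ Helmert⁻¹: X=-3131816.9351, Y=1000768.8837, Z=-5451642.8389
→ geod (Bowring, a=6378137.000): φ=-59.07608800°, λ=162.27877300°, h=3900.5140 m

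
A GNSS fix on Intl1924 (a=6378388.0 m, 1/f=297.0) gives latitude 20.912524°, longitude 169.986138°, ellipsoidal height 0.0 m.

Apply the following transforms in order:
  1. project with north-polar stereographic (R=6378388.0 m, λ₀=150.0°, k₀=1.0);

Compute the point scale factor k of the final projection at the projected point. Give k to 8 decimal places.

start: φ=20.912524°, λ=169.986138°, h=0.000 m
→ into stereo (λ₀=150.0°): φ=20.91252400°, λ−λ₀=19.98613800°
scale k = 1.47390214

1.47390214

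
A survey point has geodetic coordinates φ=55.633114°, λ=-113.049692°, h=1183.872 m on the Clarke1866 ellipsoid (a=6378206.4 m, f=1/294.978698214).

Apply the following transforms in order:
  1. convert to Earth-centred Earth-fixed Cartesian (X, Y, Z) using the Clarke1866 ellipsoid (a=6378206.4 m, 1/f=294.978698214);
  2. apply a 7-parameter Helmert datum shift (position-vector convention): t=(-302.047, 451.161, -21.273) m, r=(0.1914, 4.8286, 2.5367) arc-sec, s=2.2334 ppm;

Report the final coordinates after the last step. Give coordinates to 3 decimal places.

start: φ=55.633114°, λ=-113.049692°, h=1183.872 m
→ ECEF (a=6378206.400, f=1/294.978698214): X=-1413199.0119, Y=-3321276.5332, Z=5242267.2896
→ Helmert 7p (PV): X=-1413340.6488, Y=-3320855.0343, Z=5242287.7254

X=-1413340.649 m, Y=-3320855.034 m, Z=5242287.725 m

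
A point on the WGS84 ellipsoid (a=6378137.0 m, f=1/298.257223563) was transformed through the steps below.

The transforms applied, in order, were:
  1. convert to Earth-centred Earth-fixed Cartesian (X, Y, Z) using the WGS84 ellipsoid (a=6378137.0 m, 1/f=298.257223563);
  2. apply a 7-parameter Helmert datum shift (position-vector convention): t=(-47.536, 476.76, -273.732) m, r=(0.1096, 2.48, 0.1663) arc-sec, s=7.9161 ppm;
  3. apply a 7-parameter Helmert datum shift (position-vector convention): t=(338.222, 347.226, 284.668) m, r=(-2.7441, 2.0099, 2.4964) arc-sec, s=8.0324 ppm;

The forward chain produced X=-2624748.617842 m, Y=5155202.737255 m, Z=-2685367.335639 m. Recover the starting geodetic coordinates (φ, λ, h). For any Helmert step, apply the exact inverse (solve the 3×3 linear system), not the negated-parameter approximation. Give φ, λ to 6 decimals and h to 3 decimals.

φ=-25.050270°, λ=116.987577°, h=2849.392 m

start: X=-2624748.6178, Y=5155202.7373, Z=-2685367.3356 m
→ Helmert⁻¹: X=-2624977.1962, Y=5154881.6040, Z=-2685587.4307
→ Helmert⁻¹: X=-2624872.4388, Y=5154364.7309, Z=-2685326.7403
→ geod (Bowring, a=6378137.000): φ=-25.05027000°, λ=116.98757700°, h=2849.3920 m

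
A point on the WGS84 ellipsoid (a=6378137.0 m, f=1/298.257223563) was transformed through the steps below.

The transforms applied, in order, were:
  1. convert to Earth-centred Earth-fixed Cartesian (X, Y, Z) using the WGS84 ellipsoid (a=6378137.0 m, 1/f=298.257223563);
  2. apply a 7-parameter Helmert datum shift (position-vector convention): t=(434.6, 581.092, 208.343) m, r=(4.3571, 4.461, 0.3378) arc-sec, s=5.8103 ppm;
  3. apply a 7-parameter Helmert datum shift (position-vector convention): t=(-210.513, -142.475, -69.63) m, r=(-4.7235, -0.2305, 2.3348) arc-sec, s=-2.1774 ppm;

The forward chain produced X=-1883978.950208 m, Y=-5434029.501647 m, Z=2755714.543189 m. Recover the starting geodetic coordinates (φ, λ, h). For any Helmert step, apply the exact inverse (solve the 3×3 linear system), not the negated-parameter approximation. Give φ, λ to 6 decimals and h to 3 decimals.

start: X=-1883978.9502, Y=-5434029.5016, Z=2755714.5432 m
→ Helmert⁻¹: X=-1883830.9686, Y=-5433940.6398, Z=2755667.8406
→ Helmert⁻¹: X=-1884323.1155, Y=-5434428.8628, Z=2755517.5303
→ geod (Bowring, a=6378137.000): φ=25.74772200°, λ=-109.12337600°, h=3689.5350 m

φ=25.747722°, λ=-109.123376°, h=3689.535 m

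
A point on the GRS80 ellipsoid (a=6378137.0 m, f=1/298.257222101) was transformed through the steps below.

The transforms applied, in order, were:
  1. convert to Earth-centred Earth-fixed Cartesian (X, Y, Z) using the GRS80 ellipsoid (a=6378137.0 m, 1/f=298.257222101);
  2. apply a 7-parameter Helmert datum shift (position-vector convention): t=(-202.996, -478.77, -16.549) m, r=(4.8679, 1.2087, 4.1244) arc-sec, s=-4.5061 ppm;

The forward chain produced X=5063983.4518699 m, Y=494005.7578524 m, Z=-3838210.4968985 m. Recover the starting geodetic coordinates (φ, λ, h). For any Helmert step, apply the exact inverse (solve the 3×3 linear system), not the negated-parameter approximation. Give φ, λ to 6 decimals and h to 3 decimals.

φ=-37.212944°, λ=5.574692°, h=3229.002 m

start: X=5063983.4519, Y=494005.7579, Z=-3838210.4969 m
→ Helmert⁻¹: X=5064241.6430, Y=494294.9109, Z=-3838193.2326
→ geod (Bowring, a=6378137.000): φ=-37.21294400°, λ=5.57469200°, h=3229.0020 m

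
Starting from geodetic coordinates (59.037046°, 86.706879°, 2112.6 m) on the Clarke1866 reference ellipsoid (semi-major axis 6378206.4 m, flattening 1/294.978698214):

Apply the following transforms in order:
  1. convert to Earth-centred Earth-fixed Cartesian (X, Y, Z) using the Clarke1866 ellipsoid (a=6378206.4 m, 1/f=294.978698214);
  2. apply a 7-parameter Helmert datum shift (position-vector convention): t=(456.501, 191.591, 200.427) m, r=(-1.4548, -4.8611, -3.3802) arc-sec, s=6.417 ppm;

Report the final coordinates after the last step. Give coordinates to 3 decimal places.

X=189418.529 m, Y=3285581.077 m, Z=5447890.181 m

start: φ=59.037046°, λ=86.706879°, h=2112.600 m
→ ECEF (a=6378206.400, f=1/294.978698214): X=189035.3638, Y=3285333.0784, Z=5447673.5128
→ Helmert 7p (PV): X=189418.5294, Y=3285581.0766, Z=5447890.1807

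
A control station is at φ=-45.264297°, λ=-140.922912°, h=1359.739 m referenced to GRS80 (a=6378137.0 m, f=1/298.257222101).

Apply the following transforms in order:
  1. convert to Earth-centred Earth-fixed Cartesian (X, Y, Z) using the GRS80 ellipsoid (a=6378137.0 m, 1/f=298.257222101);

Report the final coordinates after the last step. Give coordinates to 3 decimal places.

X=-3491581.729 m, Y=-2835213.860 m, Z=-4509035.815 m

start: φ=-45.264297°, λ=-140.922912°, h=1359.739 m
→ ECEF (a=6378137.000, f=1/298.257222101): X=-3491581.7291, Y=-2835213.8602, Z=-4509035.8155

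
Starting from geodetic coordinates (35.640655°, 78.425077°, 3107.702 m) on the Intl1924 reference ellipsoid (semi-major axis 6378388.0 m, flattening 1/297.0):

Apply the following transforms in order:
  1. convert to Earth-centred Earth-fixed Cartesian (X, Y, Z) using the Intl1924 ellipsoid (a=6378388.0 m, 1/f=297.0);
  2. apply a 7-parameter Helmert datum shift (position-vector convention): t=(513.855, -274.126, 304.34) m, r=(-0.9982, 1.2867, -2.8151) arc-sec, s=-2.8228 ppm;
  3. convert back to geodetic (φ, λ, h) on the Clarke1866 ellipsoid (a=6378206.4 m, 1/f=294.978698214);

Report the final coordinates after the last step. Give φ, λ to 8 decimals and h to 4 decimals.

start: φ=35.640655°, λ=78.425077°, h=3107.702 m
→ ECEF (a=6378388.000, f=1/297.0): X=1041788.1349, Y=5086497.4128, Z=3697730.6106
→ Helmert 7p (PV): X=1042391.5362, Y=5086212.6051, Z=3697993.3983
→ geod (Bowring, a=6378206.400): φ=35.64465666°, λ=78.41792292°, h=3363.7646 m

φ=35.64465666°, λ=78.41792292°, h=3363.7646 m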